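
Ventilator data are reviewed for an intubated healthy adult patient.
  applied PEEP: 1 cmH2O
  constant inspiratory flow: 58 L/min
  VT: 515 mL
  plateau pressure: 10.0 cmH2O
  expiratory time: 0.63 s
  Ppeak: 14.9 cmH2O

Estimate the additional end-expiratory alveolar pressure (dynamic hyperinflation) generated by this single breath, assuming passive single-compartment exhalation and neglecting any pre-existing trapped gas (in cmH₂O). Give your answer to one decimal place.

1.0

Flow: 58 L/min ÷ 60 = 0.9667 L/s.
R = (PIP − Pplat)/V̇ = (14.9 − 10.0) / 0.9667 = 4.9/0.9667 = 5.069 cmH2O·s/L.
C = Vt/(Pplat − PEEP) = 515.0 / (10.0 − 1) = 515.0/9.0 = 57.222 mL/cmH2O.
τ = R × C = 5.069 × 0.05722 L/cmH2O = 0.29 s.
Fraction remaining = e^(−Te/τ) = e^(−0.63/0.29) = 0.1139; trapped volume = 515.0 × 0.1139 = 58.659 mL.
Additional alveolar pressure from trapping ≈ V_trapped / C = 58.659 / 57.222 = 1.025 cmH2O.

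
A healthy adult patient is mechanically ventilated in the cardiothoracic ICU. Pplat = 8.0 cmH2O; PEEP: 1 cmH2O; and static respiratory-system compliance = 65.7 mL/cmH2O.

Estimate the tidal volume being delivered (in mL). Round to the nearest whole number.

Vt = Cstat × (Pplat − PEEP) = 65.7 × (8.0 − 1) = 65.7 × 7.0 = 459.9 mL.

460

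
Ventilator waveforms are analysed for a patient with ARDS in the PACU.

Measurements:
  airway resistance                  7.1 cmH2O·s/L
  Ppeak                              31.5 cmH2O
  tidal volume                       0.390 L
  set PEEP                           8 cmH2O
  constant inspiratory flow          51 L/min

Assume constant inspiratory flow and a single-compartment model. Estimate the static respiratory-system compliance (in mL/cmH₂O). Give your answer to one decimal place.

Flow: 51 L/min ÷ 60 = 0.85 L/s.
Equation of motion (constant flow): PIP = Vt/C + R·V̇ + PEEP.
Vt/C = PIP − R·V̇ − PEEP = 31.5 − 7.1×0.85 − 8 = 31.5 − 6.035 − 8 = 17.465 cmH2O.
C = Vt / 17.465 = 390 / 17.465 = 22.33 mL/cmH2O.

22.3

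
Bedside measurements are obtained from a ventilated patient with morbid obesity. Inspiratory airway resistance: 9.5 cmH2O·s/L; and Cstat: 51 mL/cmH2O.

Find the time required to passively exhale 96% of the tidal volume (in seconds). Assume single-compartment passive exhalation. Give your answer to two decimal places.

1.56

τ = R × C = 9.5 × 51 mL/cmH2O = 9.5 × 0.051 L/cmH2O = 0.4845 s.
Exhaled fraction f = 1 − e^(−t/τ) → t = −τ·ln(1 − f) = −0.4845·ln(0.04) = 1.56 s.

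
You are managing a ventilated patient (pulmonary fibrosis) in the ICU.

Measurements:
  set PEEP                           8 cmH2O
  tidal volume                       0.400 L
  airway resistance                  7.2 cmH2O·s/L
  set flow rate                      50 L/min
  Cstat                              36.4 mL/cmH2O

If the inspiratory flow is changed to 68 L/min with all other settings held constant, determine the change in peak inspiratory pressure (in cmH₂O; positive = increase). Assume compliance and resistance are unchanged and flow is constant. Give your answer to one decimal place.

Flow: 50 L/min ÷ 60 = 0.8333 L/s.
New flow: 68 L/min ÷ 60 = 1.1333 L/s.
PIP = Vt/C + R·V̇ + PEEP (constant-flow equation of motion).
Only the resistive term changes: ΔPIP = R × ΔV̇ = 7.2 × (1.1333 − 0.8333) = 7.2 × 0.3 = 2.16 cmH2O.

2.2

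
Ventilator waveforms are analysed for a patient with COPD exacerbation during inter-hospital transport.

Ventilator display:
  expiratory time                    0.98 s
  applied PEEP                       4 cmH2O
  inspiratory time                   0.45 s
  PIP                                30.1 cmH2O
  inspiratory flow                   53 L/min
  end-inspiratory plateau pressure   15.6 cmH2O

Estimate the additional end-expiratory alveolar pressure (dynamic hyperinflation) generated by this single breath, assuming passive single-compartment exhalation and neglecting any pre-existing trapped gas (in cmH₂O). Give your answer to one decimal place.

2.0

Flow: 53 L/min ÷ 60 = 0.8833 L/s.
Vt = flow × Ti = 0.8833 L/s × 0.45 s × 1000 mL/L = 397.49 mL.
R = (PIP − Pplat)/V̇ = (30.1 − 15.6) / 0.8833 = 14.5/0.8833 = 16.416 cmH2O·s/L.
C = Vt/(Pplat − PEEP) = 397.49 / (15.6 − 4) = 397.49/11.6 = 34.266 mL/cmH2O.
τ = R × C = 16.416 × 0.03427 L/cmH2O = 0.5626 s.
Fraction remaining = e^(−Te/τ) = e^(−0.98/0.5626) = 0.1752; trapped volume = 397.49 × 0.1752 = 69.64 mL.
Additional alveolar pressure from trapping ≈ V_trapped / C = 69.64 / 34.266 = 2.032 cmH2O.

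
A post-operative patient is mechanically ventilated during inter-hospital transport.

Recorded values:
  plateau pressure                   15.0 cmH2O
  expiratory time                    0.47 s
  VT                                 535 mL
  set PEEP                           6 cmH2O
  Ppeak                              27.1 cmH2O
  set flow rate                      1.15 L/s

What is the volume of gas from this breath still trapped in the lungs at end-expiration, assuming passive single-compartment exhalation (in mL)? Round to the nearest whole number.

R = (PIP − Pplat)/V̇ = (27.1 − 15.0) / 1.15 = 12.1/1.15 = 10.522 cmH2O·s/L.
C = Vt/(Pplat − PEEP) = 535.0 / (15.0 − 6) = 535.0/9.0 = 59.444 mL/cmH2O.
τ = R × C = 10.522 × 0.05944 L/cmH2O = 0.6254 s.
Fraction remaining = e^(−Te/τ) = e^(−0.47/0.6254) = 0.4716.
Trapped volume = 535.0 × 0.4716 = 252.31 mL.

252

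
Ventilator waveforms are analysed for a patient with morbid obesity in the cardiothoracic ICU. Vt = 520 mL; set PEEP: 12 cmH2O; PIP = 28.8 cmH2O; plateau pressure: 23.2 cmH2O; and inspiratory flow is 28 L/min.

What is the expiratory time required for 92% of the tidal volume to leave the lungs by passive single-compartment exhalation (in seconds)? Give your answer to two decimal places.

Flow: 28 L/min ÷ 60 = 0.4667 L/s.
R = (PIP − Pplat)/V̇ = (28.8 − 23.2) / 0.4667 = 5.6/0.4667 = 11.999 cmH2O·s/L.
C = Vt/(Pplat − PEEP) = 520.0 / (23.2 − 12) = 520.0/11.2 = 46.429 mL/cmH2O.
τ = R × C = 11.999 × 0.04643 L/cmH2O = 0.5571 s.
t = −τ·ln(1 − 0.92) = −0.5571·ln(0.08) = 1.407 s.

1.41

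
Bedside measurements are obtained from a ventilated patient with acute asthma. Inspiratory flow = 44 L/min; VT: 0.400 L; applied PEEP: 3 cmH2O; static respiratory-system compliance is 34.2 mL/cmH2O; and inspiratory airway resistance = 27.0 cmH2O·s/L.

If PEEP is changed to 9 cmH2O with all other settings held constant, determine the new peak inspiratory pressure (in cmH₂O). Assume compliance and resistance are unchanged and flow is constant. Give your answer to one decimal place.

40.5

Flow: 44 L/min ÷ 60 = 0.7333 L/s.
PIP = Vt/C + R·V̇ + PEEP (constant-flow equation of motion).
Only the baseline term changes: ΔPIP = ΔPEEP = 9 − 3 = 6.0 cmH2O.
Original PIP = 400/34.2 + 27.0×0.7333 + 3 = 34.495 cmH2O; new PIP = 34.495 + (6.0) = 40.495 cmH2O.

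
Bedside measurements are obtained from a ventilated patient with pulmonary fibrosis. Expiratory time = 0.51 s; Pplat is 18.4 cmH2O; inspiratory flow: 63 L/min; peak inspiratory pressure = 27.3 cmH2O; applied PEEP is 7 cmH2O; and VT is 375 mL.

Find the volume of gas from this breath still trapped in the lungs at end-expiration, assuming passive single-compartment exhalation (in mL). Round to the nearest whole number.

Flow: 63 L/min ÷ 60 = 1.05 L/s.
R = (PIP − Pplat)/V̇ = (27.3 − 18.4) / 1.05 = 8.9/1.05 = 8.476 cmH2O·s/L.
C = Vt/(Pplat − PEEP) = 375.0 / (18.4 − 7) = 375.0/11.4 = 32.895 mL/cmH2O.
τ = R × C = 8.476 × 0.0329 L/cmH2O = 0.2789 s.
Fraction remaining = e^(−Te/τ) = e^(−0.51/0.2789) = 0.1606.
Trapped volume = 375.0 × 0.1606 = 60.225 mL.

60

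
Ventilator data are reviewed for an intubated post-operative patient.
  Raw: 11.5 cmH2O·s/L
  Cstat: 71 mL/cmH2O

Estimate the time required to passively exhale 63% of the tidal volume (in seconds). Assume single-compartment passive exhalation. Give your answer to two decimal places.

τ = R × C = 11.5 × 71 mL/cmH2O = 11.5 × 0.071 L/cmH2O = 0.8165 s.
Exhaled fraction f = 1 − e^(−t/τ) → t = −τ·ln(1 − f) = −0.8165·ln(0.37) = 0.8118 s.

0.81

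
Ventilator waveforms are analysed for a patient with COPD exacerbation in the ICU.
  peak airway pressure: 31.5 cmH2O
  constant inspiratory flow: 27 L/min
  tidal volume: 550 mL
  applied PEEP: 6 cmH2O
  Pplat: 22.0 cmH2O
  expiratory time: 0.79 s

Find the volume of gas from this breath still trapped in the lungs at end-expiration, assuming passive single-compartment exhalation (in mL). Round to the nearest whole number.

185

Flow: 27 L/min ÷ 60 = 0.45 L/s.
R = (PIP − Pplat)/V̇ = (31.5 − 22.0) / 0.45 = 9.5/0.45 = 21.111 cmH2O·s/L.
C = Vt/(Pplat − PEEP) = 550.0 / (22.0 − 6) = 550.0/16.0 = 34.375 mL/cmH2O.
τ = R × C = 21.111 × 0.03438 L/cmH2O = 0.7258 s.
Fraction remaining = e^(−Te/τ) = e^(−0.79/0.7258) = 0.3367.
Trapped volume = 550.0 × 0.3367 = 185.19 mL.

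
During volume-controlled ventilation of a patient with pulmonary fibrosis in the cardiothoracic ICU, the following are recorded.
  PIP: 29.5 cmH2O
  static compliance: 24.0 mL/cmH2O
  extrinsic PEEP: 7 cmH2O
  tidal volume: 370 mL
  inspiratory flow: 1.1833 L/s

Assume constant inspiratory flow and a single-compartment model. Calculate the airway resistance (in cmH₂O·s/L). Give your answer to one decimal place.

Equation of motion (constant flow): PIP = Vt/C + R·V̇ + PEEP.
R·V̇ = PIP − Vt/C − PEEP = 29.5 − 370/24.0 − 7 = 29.5 − 15.417 − 7 = 7.083 cmH2O.
R = 7.083 / 1.1833 = 5.986 cmH2O·s/L.

6.0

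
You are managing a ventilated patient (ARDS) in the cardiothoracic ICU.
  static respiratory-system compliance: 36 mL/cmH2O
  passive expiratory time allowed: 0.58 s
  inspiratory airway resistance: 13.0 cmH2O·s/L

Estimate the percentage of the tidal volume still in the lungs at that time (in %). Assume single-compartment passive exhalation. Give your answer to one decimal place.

29.0

τ = R × C = 13.0 × 36 mL/cmH2O = 13.0 × 0.036 L/cmH2O = 0.468 s.
Passive exhalation: V(t)/V₀ = e^(−t/τ) = e^(−0.58/0.468) = 0.2896.
Fraction remaining = 0.2896 → 28.96%.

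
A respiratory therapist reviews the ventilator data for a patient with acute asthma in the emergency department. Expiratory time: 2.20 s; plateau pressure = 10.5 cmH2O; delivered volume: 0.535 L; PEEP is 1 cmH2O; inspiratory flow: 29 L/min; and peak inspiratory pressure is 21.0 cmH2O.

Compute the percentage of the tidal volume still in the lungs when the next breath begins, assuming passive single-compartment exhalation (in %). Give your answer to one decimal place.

16.6

Flow: 29 L/min ÷ 60 = 0.4833 L/s.
R = (PIP − Pplat)/V̇ = (21.0 − 10.5) / 0.4833 = 10.5/0.4833 = 21.726 cmH2O·s/L.
C = Vt/(Pplat − PEEP) = 535.0 / (10.5 − 1) = 535.0/9.5 = 56.316 mL/cmH2O.
τ = R × C = 21.726 × 0.05632 L/cmH2O = 1.224 s.
Fraction remaining at end-expiration = e^(−Te/τ) = e^(−2.20/1.224) = 0.1657 → 16.57%.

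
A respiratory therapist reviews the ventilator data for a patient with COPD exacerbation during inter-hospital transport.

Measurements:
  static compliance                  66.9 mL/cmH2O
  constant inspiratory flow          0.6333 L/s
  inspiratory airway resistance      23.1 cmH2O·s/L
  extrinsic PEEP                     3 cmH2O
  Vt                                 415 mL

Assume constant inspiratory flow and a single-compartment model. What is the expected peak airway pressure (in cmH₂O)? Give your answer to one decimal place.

Equation of motion (constant flow): PIP = Vt/C + R·V̇ + PEEP.
PIP = 415/66.9 + 23.1×0.6333 + 3 = 6.203 + 14.629 + 3 = 23.832 cmH2O.

23.8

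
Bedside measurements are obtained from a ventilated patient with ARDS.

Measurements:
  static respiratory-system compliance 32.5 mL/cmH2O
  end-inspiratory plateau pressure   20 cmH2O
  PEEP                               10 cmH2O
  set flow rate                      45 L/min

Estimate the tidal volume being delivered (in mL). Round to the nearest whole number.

Vt = Cstat × (Pplat − PEEP) = 32.5 × (20 − 10) = 32.5 × 10.0 = 325.0 mL.

325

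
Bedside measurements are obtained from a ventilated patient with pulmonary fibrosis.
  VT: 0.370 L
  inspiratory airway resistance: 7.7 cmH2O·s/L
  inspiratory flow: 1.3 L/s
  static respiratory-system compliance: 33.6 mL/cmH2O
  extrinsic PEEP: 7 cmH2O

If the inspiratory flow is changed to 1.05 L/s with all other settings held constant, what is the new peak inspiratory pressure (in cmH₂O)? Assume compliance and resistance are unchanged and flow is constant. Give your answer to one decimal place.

PIP = Vt/C + R·V̇ + PEEP (constant-flow equation of motion).
Only the resistive term changes: ΔPIP = R × ΔV̇ = 7.7 × (1.05 − 1.3) = 7.7 × -0.25 = -1.925 cmH2O.
Original PIP = 370/33.6 + 7.7×1.3 + 7 = 28.022 cmH2O; new PIP = 28.022 + (-1.925) = 26.097 cmH2O.

26.1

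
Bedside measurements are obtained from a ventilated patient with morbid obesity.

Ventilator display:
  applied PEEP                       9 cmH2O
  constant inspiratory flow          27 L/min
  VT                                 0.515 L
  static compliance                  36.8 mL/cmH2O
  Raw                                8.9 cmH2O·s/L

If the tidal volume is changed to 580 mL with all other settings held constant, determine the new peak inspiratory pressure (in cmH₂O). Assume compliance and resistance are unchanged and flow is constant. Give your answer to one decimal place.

28.8

Flow: 27 L/min ÷ 60 = 0.45 L/s.
PIP = Vt/C + R·V̇ + PEEP (constant-flow equation of motion).
Only the elastic term changes: ΔPIP = ΔVt / C = (580 − 515) / 36.8 = 1.766 cmH2O.
Original PIP = 515/36.8 + 8.9×0.45 + 9 = 27.0 cmH2O; new PIP = 27.0 + (1.766) = 28.766 cmH2O.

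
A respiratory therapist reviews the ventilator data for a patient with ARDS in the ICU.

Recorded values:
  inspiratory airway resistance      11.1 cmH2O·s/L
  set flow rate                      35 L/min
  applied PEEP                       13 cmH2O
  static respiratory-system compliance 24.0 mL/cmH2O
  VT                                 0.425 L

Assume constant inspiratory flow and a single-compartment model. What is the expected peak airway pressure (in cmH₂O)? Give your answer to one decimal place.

Flow: 35 L/min ÷ 60 = 0.5833 L/s.
Equation of motion (constant flow): PIP = Vt/C + R·V̇ + PEEP.
PIP = 425/24.0 + 11.1×0.5833 + 13 = 17.708 + 6.475 + 13 = 37.183 cmH2O.

37.2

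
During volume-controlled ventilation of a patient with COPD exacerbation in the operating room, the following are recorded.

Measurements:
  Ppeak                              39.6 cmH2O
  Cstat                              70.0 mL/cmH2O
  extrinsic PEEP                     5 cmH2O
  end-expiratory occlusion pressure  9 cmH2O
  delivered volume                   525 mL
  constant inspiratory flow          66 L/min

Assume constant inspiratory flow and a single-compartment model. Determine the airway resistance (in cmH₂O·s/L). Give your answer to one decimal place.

21.0

Flow: 66 L/min ÷ 60 = 1.1 L/s.
Total PEEP = 9 cmH2O (set 5 + intrinsic 4); this is the baseline alveolar pressure.
Equation of motion (constant flow): PIP = Vt/C + R·V̇ + PEEP.
R·V̇ = PIP − Vt/C − PEEP = 39.6 − 525/70.0 − 9 = 39.6 − 7.5 − 9 = 23.1 cmH2O.
R = 23.1 / 1.1 = 21.0 cmH2O·s/L.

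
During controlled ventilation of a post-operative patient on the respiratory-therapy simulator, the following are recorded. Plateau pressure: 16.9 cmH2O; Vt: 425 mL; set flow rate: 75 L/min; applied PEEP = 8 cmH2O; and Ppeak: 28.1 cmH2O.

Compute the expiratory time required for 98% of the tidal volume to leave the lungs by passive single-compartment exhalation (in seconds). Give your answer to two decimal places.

1.67

Flow: 75 L/min ÷ 60 = 1.25 L/s.
R = (PIP − Pplat)/V̇ = (28.1 − 16.9) / 1.25 = 11.2/1.25 = 8.96 cmH2O·s/L.
C = Vt/(Pplat − PEEP) = 425.0 / (16.9 − 8) = 425.0/8.9 = 47.753 mL/cmH2O.
τ = R × C = 8.96 × 0.04775 L/cmH2O = 0.4278 s.
t = −τ·ln(1 − 0.98) = −0.4278·ln(0.02) = 1.674 s.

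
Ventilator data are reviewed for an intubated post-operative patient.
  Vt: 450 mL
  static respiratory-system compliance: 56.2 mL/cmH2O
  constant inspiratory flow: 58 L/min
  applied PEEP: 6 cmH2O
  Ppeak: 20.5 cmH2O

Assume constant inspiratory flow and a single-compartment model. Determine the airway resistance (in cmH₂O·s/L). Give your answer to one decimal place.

Flow: 58 L/min ÷ 60 = 0.9667 L/s.
Equation of motion (constant flow): PIP = Vt/C + R·V̇ + PEEP.
R·V̇ = PIP − Vt/C − PEEP = 20.5 − 450/56.2 − 6 = 20.5 − 8.007 − 6 = 6.493 cmH2O.
R = 6.493 / 0.9667 = 6.717 cmH2O·s/L.

6.7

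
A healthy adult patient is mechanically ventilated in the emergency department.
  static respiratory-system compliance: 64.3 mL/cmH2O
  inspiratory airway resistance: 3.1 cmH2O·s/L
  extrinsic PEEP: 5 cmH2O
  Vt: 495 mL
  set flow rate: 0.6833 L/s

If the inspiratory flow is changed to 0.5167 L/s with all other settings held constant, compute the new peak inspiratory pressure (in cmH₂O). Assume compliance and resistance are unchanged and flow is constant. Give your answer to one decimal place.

PIP = Vt/C + R·V̇ + PEEP (constant-flow equation of motion).
Only the resistive term changes: ΔPIP = R × ΔV̇ = 3.1 × (0.5167 − 0.6833) = 3.1 × -0.1666 = -0.5165 cmH2O.
Original PIP = 495/64.3 + 3.1×0.6833 + 5 = 14.817 cmH2O; new PIP = 14.817 + (-0.5165) = 14.301 cmH2O.

14.3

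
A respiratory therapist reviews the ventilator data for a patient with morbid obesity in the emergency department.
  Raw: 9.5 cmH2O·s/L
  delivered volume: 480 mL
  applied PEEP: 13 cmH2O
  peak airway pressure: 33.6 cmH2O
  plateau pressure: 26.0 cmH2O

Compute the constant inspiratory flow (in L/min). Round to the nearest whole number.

48

flow = (PIP − Pplat) / Raw = (33.6 − 26.0) / 9.5 = 0.8 L/s × 60 = 48.0 L/min.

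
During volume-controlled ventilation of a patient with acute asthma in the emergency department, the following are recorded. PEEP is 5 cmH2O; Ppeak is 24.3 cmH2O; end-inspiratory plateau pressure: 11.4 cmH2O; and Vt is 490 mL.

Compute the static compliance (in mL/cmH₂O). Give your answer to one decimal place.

Cstat = Vt / (Pplat − PEEP) = 490 / (11.4 − 5) = 490 / 6.4 = 76.563 mL/cmH2O.

76.6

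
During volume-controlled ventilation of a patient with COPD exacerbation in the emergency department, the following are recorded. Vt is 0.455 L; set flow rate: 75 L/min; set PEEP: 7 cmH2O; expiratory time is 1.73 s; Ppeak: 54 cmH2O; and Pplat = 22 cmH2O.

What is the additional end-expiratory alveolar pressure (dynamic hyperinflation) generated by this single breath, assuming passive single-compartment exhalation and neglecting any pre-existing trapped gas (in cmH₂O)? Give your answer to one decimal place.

1.6

Flow: 75 L/min ÷ 60 = 1.25 L/s.
R = (PIP − Pplat)/V̇ = (54 − 22) / 1.25 = 32.0/1.25 = 25.6 cmH2O·s/L.
C = Vt/(Pplat − PEEP) = 455.0 / (22 − 7) = 455.0/15.0 = 30.333 mL/cmH2O.
τ = R × C = 25.6 × 0.03033 L/cmH2O = 0.7764 s.
Fraction remaining = e^(−Te/τ) = e^(−1.73/0.7764) = 0.1077; trapped volume = 455.0 × 0.1077 = 49.004 mL.
Additional alveolar pressure from trapping ≈ V_trapped / C = 49.004 / 30.333 = 1.616 cmH2O.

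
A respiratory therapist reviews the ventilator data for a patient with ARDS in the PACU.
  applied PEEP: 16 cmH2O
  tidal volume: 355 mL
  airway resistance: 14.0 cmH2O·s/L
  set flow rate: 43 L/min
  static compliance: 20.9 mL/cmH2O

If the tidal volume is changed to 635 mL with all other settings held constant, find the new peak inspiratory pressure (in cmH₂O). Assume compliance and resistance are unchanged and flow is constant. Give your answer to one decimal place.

56.4

Flow: 43 L/min ÷ 60 = 0.7167 L/s.
PIP = Vt/C + R·V̇ + PEEP (constant-flow equation of motion).
Only the elastic term changes: ΔPIP = ΔVt / C = (635 − 355) / 20.9 = 13.397 cmH2O.
Original PIP = 355/20.9 + 14.0×0.7167 + 16 = 43.019 cmH2O; new PIP = 43.019 + (13.397) = 56.416 cmH2O.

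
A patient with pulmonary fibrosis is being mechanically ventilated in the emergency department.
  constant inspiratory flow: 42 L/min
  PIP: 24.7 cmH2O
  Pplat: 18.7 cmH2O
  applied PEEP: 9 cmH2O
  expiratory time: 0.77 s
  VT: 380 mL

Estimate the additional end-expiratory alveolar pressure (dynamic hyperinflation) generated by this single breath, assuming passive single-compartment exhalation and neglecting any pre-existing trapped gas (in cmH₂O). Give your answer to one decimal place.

Flow: 42 L/min ÷ 60 = 0.7 L/s.
R = (PIP − Pplat)/V̇ = (24.7 − 18.7) / 0.7 = 6.0/0.7 = 8.571 cmH2O·s/L.
C = Vt/(Pplat − PEEP) = 380.0 / (18.7 − 9) = 380.0/9.7 = 39.175 mL/cmH2O.
τ = R × C = 8.571 × 0.03918 L/cmH2O = 0.3358 s.
Fraction remaining = e^(−Te/τ) = e^(−0.77/0.3358) = 0.101; trapped volume = 380.0 × 0.101 = 38.38 mL.
Additional alveolar pressure from trapping ≈ V_trapped / C = 38.38 / 39.175 = 0.9797 cmH2O.

1.0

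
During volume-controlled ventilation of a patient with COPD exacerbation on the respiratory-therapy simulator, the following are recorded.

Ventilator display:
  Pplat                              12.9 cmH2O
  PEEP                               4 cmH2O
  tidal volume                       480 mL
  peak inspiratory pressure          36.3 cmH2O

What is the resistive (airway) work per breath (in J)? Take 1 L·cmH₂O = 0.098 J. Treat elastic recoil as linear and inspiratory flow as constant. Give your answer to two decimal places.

1.10

With constant inspiratory flow the resistive pressure is constant at PIP − Pplat = 36.3 − 12.9 = 23.4 cmH2O, so resistive work = 23.4 × 0.480 = 11.232 L·cmH2O.
× 0.098 J/(L·cmH2O) → 1.101 J.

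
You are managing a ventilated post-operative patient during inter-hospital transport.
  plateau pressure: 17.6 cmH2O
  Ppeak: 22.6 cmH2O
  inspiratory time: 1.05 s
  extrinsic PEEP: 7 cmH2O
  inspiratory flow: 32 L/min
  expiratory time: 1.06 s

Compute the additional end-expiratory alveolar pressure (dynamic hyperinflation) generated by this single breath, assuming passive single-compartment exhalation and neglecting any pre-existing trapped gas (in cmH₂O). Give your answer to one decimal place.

1.2

Flow: 32 L/min ÷ 60 = 0.5333 L/s.
Vt = flow × Ti = 0.5333 L/s × 1.05 s × 1000 mL/L = 559.97 mL.
R = (PIP − Pplat)/V̇ = (22.6 − 17.6) / 0.5333 = 5.0/0.5333 = 9.376 cmH2O·s/L.
C = Vt/(Pplat − PEEP) = 559.97 / (17.6 − 7) = 559.97/10.6 = 52.827 mL/cmH2O.
τ = R × C = 9.376 × 0.05283 L/cmH2O = 0.4953 s.
Fraction remaining = e^(−Te/τ) = e^(−1.06/0.4953) = 0.1176; trapped volume = 559.97 × 0.1176 = 65.852 mL.
Additional alveolar pressure from trapping ≈ V_trapped / C = 65.852 / 52.827 = 1.247 cmH2O.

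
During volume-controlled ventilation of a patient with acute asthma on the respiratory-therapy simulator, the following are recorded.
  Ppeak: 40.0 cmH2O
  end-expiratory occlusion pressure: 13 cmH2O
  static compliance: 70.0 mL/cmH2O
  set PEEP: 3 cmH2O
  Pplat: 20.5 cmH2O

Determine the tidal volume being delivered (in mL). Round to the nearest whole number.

End-expiratory occlusion gives total PEEP = 13 cmH2O (intrinsic PEEP = 13 − 3 = 10). Use total PEEP for the elastic gradient.
Vt = Cstat × (Pplat − PEEPtotal) = 70.0 × (20.5 − 13) = 70.0 × 7.5 = 525.0 mL.

525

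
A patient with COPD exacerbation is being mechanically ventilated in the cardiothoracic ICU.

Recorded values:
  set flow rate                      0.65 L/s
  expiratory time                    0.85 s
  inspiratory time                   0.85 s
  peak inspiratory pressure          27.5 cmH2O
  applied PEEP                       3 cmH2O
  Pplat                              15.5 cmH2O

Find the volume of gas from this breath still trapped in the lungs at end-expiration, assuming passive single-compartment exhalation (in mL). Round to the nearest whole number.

Vt = flow × Ti = 0.65 L/s × 0.85 s × 1000 mL/L = 552.5 mL.
R = (PIP − Pplat)/V̇ = (27.5 − 15.5) / 0.65 = 12.0/0.65 = 18.462 cmH2O·s/L.
C = Vt/(Pplat − PEEP) = 552.5 / (15.5 − 3) = 552.5/12.5 = 44.2 mL/cmH2O.
τ = R × C = 18.462 × 0.0442 L/cmH2O = 0.816 s.
Fraction remaining = e^(−Te/τ) = e^(−0.85/0.816) = 0.3529.
Trapped volume = 552.5 × 0.3529 = 194.98 mL.

195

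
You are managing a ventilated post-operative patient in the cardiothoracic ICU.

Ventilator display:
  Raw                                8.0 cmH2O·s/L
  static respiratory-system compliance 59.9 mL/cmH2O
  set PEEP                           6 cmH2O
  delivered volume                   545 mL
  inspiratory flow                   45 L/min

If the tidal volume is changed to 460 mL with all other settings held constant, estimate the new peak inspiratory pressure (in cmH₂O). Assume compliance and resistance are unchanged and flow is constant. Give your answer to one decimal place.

Flow: 45 L/min ÷ 60 = 0.75 L/s.
PIP = Vt/C + R·V̇ + PEEP (constant-flow equation of motion).
Only the elastic term changes: ΔPIP = ΔVt / C = (460 − 545) / 59.9 = -1.419 cmH2O.
Original PIP = 545/59.9 + 8.0×0.75 + 6 = 21.098 cmH2O; new PIP = 21.098 + (-1.419) = 19.679 cmH2O.

19.7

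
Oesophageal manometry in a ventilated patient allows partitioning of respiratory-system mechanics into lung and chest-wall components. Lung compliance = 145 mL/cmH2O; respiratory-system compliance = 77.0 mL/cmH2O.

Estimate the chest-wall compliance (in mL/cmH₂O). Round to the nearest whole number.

1/Ccw = 1/Crs − 1/CL.
1/Ccw = 1/77.0 − 1/145 = 0.00609.
Ccw = 164.2 mL/cmH2O.

164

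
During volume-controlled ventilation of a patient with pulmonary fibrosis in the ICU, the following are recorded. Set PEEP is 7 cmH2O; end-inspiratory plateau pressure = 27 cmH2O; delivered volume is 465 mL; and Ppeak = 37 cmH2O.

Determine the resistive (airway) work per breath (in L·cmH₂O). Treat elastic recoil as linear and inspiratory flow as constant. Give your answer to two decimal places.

With constant inspiratory flow the resistive pressure is constant at PIP − Pplat = 37 − 27 = 10.0 cmH2O, so resistive work = 10.0 × 0.465 = 4.65 L·cmH2O.

4.65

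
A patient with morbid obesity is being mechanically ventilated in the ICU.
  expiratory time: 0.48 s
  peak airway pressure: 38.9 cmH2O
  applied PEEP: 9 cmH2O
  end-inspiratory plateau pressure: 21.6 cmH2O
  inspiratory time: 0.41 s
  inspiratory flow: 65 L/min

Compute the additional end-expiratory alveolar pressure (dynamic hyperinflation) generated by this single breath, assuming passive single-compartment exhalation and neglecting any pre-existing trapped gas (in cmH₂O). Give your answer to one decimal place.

5.4

Flow: 65 L/min ÷ 60 = 1.0833 L/s.
Vt = flow × Ti = 1.0833 L/s × 0.41 s × 1000 mL/L = 444.15 mL.
R = (PIP − Pplat)/V̇ = (38.9 − 21.6) / 1.0833 = 17.3/1.0833 = 15.97 cmH2O·s/L.
C = Vt/(Pplat − PEEP) = 444.15 / (21.6 − 9) = 444.15/12.6 = 35.25 mL/cmH2O.
τ = R × C = 15.97 × 0.03525 L/cmH2O = 0.5629 s.
Fraction remaining = e^(−Te/τ) = e^(−0.48/0.5629) = 0.4263; trapped volume = 444.15 × 0.4263 = 189.34 mL.
Additional alveolar pressure from trapping ≈ V_trapped / C = 189.34 / 35.25 = 5.371 cmH2O.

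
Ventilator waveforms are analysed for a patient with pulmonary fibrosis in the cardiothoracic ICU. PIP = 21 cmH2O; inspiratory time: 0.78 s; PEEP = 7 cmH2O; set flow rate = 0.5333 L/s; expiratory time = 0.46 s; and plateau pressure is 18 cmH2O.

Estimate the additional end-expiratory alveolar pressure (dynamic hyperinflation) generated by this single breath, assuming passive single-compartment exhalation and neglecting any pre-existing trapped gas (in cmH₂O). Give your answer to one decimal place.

1.3

Vt = flow × Ti = 0.5333 L/s × 0.78 s × 1000 mL/L = 415.97 mL.
R = (PIP − Pplat)/V̇ = (21 − 18) / 0.5333 = 3.0/0.5333 = 5.625 cmH2O·s/L.
C = Vt/(Pplat − PEEP) = 415.97 / (18 − 7) = 415.97/11.0 = 37.815 mL/cmH2O.
τ = R × C = 5.625 × 0.03782 L/cmH2O = 0.2127 s.
Fraction remaining = e^(−Te/τ) = e^(−0.46/0.2127) = 0.115; trapped volume = 415.97 × 0.115 = 47.837 mL.
Additional alveolar pressure from trapping ≈ V_trapped / C = 47.837 / 37.815 = 1.265 cmH2O.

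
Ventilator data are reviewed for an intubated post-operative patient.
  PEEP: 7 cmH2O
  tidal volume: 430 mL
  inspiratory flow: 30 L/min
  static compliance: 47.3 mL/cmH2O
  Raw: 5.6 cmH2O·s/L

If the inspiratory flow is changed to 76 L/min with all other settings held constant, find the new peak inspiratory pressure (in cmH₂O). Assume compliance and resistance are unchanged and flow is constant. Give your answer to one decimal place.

23.2

Flow: 30 L/min ÷ 60 = 0.5 L/s.
New flow: 76 L/min ÷ 60 = 1.2667 L/s.
PIP = Vt/C + R·V̇ + PEEP (constant-flow equation of motion).
Only the resistive term changes: ΔPIP = R × ΔV̇ = 5.6 × (1.2667 − 0.5) = 5.6 × 0.7667 = 4.294 cmH2O.
Original PIP = 430/47.3 + 5.6×0.5 + 7 = 18.891 cmH2O; new PIP = 18.891 + (4.294) = 23.185 cmH2O.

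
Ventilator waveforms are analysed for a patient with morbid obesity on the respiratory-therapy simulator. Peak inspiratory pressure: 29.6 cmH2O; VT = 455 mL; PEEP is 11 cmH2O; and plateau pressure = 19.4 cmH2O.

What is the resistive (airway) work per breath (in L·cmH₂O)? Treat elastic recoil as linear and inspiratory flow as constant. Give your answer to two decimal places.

4.64

With constant inspiratory flow the resistive pressure is constant at PIP − Pplat = 29.6 − 19.4 = 10.2 cmH2O, so resistive work = 10.2 × 0.455 = 4.641 L·cmH2O.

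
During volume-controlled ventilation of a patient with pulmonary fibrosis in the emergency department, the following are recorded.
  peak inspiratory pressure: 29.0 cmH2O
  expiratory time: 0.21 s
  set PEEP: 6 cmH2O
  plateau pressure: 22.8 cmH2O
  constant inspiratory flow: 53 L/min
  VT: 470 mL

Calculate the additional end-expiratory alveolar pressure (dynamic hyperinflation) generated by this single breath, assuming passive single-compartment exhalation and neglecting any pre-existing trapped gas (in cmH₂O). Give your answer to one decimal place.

5.8

Flow: 53 L/min ÷ 60 = 0.8833 L/s.
R = (PIP − Pplat)/V̇ = (29.0 − 22.8) / 0.8833 = 6.2/0.8833 = 7.019 cmH2O·s/L.
C = Vt/(Pplat − PEEP) = 470.0 / (22.8 − 6) = 470.0/16.8 = 27.976 mL/cmH2O.
τ = R × C = 7.019 × 0.02798 L/cmH2O = 0.1964 s.
Fraction remaining = e^(−Te/τ) = e^(−0.21/0.1964) = 0.3433; trapped volume = 470.0 × 0.3433 = 161.35 mL.
Additional alveolar pressure from trapping ≈ V_trapped / C = 161.35 / 27.976 = 5.767 cmH2O.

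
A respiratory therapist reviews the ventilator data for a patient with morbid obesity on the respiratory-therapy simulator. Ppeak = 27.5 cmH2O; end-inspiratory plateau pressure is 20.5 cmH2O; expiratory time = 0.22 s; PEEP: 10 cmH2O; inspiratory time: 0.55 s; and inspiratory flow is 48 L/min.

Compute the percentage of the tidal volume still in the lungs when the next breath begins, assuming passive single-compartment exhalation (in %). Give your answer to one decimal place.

Flow: 48 L/min ÷ 60 = 0.8 L/s.
Vt = flow × Ti = 0.8 L/s × 0.55 s × 1000 mL/L = 440.0 mL.
R = (PIP − Pplat)/V̇ = (27.5 − 20.5) / 0.8 = 7.0/0.8 = 8.75 cmH2O·s/L.
C = Vt/(Pplat − PEEP) = 440.0 / (20.5 − 10) = 440.0/10.5 = 41.905 mL/cmH2O.
τ = R × C = 8.75 × 0.04191 L/cmH2O = 0.3667 s.
Fraction remaining at end-expiration = e^(−Te/τ) = e^(−0.22/0.3667) = 0.5488 → 54.88%.

54.9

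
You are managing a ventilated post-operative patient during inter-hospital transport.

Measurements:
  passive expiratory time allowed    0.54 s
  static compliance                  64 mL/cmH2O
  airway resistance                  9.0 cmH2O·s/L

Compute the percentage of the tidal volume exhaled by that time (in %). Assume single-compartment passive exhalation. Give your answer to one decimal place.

60.8

τ = R × C = 9.0 × 64 mL/cmH2O = 9.0 × 0.064 L/cmH2O = 0.576 s.
Passive exhalation: V(t)/V₀ = e^(−t/τ) = e^(−0.54/0.576) = 0.3916.
Fraction exhaled = 1 − 0.3916 = 0.6084 → 60.84%.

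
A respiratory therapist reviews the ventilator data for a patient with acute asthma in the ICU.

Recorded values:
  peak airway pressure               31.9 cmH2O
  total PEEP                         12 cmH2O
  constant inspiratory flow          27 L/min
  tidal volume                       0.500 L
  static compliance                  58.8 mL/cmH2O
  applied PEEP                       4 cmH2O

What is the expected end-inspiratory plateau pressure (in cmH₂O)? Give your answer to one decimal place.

20.5

End-expiratory occlusion gives total PEEP = 12 cmH2O (intrinsic PEEP = 12 − 4 = 8). Use total PEEP for the elastic gradient.
Pplat = PEEPtotal + Vt / Cstat = 12 + 500 / 58.8 = 12 + 8.503 = 20.503 cmH2O.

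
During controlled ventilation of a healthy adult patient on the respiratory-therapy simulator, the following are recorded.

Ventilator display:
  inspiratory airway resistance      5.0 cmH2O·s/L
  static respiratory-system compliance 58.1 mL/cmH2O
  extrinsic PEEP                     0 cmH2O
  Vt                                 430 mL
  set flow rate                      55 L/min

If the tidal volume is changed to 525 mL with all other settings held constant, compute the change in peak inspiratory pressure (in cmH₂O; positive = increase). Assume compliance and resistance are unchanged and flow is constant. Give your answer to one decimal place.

PIP = Vt/C + R·V̇ + PEEP (constant-flow equation of motion).
Only the elastic term changes: ΔPIP = ΔVt / C = (525 − 430) / 58.1 = 1.635 cmH2O.

1.6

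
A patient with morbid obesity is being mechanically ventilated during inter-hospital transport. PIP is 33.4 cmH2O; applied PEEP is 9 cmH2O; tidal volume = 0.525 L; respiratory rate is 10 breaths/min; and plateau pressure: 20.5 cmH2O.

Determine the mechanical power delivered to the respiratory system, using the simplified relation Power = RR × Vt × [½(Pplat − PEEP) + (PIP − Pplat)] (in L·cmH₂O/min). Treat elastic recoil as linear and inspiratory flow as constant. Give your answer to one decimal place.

97.9

Per-breath work = Vt × [½(Pplat−PEEP) + (PIP−Pplat)] = 0.525 × [0.5×11.5 + 12.9] = 0.525 × 18.65 = 9.791 L·cmH2O.
Power = 10 × 9.791 = 97.91 L·cmH2O/min.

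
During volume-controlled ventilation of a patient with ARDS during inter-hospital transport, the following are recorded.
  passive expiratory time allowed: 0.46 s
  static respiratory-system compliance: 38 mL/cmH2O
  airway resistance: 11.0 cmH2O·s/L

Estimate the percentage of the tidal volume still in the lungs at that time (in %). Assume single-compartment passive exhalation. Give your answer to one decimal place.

33.3

τ = R × C = 11.0 × 38 mL/cmH2O = 11.0 × 0.038 L/cmH2O = 0.418 s.
Passive exhalation: V(t)/V₀ = e^(−t/τ) = e^(−0.46/0.418) = 0.3327.
Fraction remaining = 0.3327 → 33.27%.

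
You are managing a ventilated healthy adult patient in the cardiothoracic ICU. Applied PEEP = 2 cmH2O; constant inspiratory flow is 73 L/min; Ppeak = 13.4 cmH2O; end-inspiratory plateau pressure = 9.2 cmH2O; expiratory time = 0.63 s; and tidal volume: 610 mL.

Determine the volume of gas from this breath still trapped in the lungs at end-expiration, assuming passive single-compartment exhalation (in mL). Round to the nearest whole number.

71

Flow: 73 L/min ÷ 60 = 1.2167 L/s.
R = (PIP − Pplat)/V̇ = (13.4 − 9.2) / 1.2167 = 4.2/1.2167 = 3.452 cmH2O·s/L.
C = Vt/(Pplat − PEEP) = 610.0 / (9.2 − 2) = 610.0/7.2 = 84.722 mL/cmH2O.
τ = R × C = 3.452 × 0.08472 L/cmH2O = 0.2925 s.
Fraction remaining = e^(−Te/τ) = e^(−0.63/0.2925) = 0.116.
Trapped volume = 610.0 × 0.116 = 70.76 mL.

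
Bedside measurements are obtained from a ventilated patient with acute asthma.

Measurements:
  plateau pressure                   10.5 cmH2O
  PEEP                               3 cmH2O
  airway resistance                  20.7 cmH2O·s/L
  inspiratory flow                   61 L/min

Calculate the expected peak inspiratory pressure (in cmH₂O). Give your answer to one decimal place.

31.5

Flow: 61 L/min ÷ 60 = 1.0167 L/s.
PIP = Pplat + Raw × flow = 10.5 + 20.7 × 1.0167 = 10.5 + 21.046 = 31.546 cmH2O.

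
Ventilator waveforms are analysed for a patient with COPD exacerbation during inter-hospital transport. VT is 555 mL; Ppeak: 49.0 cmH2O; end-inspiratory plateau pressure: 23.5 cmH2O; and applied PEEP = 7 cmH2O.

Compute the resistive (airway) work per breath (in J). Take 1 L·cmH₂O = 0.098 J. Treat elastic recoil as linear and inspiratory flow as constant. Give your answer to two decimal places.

1.39

With constant inspiratory flow the resistive pressure is constant at PIP − Pplat = 49.0 − 23.5 = 25.5 cmH2O, so resistive work = 25.5 × 0.555 = 14.153 L·cmH2O.
× 0.098 J/(L·cmH2O) → 1.387 J.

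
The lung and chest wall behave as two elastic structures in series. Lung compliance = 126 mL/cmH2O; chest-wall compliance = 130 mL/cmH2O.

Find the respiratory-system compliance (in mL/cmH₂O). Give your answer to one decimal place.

64.0

Lung and chest wall are elastances in series: 1/Crs = 1/CL + 1/Ccw.
1/Crs = 1/126 + 1/130 = 0.01563.
Crs = 63.98 mL/cmH2O.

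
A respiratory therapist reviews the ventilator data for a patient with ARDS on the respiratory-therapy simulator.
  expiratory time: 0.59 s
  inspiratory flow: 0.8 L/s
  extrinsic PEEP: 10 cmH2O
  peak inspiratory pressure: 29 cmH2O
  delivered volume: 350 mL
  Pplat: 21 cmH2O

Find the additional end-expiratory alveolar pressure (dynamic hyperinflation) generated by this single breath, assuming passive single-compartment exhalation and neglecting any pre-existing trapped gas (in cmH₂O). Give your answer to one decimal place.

1.7

R = (PIP − Pplat)/V̇ = (29 − 21) / 0.8 = 8.0/0.8 = 10.0 cmH2O·s/L.
C = Vt/(Pplat − PEEP) = 350.0 / (21 − 10) = 350.0/11.0 = 31.818 mL/cmH2O.
τ = R × C = 10.0 × 0.03182 L/cmH2O = 0.3182 s.
Fraction remaining = e^(−Te/τ) = e^(−0.59/0.3182) = 0.1566; trapped volume = 350.0 × 0.1566 = 54.81 mL.
Additional alveolar pressure from trapping ≈ V_trapped / C = 54.81 / 31.818 = 1.723 cmH2O.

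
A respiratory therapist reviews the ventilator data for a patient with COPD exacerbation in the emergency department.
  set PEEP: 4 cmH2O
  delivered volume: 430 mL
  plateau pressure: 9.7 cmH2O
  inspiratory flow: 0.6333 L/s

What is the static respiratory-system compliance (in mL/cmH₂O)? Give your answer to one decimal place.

Cstat = Vt / (Pplat − PEEP) = 430 / (9.7 − 4) = 430 / 5.7 = 75.439 mL/cmH2O.

75.4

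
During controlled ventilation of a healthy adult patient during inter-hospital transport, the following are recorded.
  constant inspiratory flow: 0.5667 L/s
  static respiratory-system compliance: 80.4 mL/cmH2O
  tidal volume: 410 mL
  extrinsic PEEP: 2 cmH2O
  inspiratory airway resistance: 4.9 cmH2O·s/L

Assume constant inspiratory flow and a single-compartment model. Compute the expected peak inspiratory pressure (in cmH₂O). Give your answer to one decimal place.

Equation of motion (constant flow): PIP = Vt/C + R·V̇ + PEEP.
PIP = 410/80.4 + 4.9×0.5667 + 2 = 5.1 + 2.777 + 2 = 9.877 cmH2O.

9.9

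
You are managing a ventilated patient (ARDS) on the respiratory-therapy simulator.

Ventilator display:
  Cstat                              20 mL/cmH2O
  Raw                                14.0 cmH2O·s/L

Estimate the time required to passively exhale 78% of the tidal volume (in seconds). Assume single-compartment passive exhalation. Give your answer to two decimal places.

τ = R × C = 14.0 × 20 mL/cmH2O = 14.0 × 0.020 L/cmH2O = 0.28 s.
Exhaled fraction f = 1 − e^(−t/τ) → t = −τ·ln(1 − f) = −0.28·ln(0.22) = 0.424 s.

0.42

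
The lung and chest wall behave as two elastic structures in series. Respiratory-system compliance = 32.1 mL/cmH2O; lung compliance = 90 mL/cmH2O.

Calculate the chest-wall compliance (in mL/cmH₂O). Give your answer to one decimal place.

49.9

1/Ccw = 1/Crs − 1/CL.
1/Ccw = 1/32.1 − 1/90 = 0.02004.
Ccw = 49.9 mL/cmH2O.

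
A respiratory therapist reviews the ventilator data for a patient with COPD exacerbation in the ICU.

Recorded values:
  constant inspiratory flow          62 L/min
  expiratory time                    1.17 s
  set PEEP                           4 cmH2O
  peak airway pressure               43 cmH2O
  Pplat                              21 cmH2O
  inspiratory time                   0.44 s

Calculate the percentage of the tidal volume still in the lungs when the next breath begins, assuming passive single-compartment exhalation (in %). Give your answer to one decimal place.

Flow: 62 L/min ÷ 60 = 1.0333 L/s.
Vt = flow × Ti = 1.0333 L/s × 0.44 s × 1000 mL/L = 454.65 mL.
R = (PIP − Pplat)/V̇ = (43 − 21) / 1.0333 = 22.0/1.0333 = 21.291 cmH2O·s/L.
C = Vt/(Pplat − PEEP) = 454.65 / (21 − 4) = 454.65/17.0 = 26.744 mL/cmH2O.
τ = R × C = 21.291 × 0.02674 L/cmH2O = 0.5693 s.
Fraction remaining at end-expiration = e^(−Te/τ) = e^(−1.17/0.5693) = 0.1281 → 12.81%.

12.8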